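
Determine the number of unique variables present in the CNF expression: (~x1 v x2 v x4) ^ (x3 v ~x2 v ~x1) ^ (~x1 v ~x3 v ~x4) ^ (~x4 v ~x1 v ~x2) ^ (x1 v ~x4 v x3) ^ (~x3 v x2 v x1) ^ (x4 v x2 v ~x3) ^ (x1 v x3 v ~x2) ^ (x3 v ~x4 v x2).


Identify each distinct variable in the formula.
Variables found: x1, x2, x3, x4.
Total distinct variables = 4.

4


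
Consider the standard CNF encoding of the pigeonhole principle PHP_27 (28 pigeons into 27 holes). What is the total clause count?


The PHP encoding has two parts:
1) At-least-one-hole clauses: 28 (one per pigeon, each with 27 literals).
2) At-most-one-pigeon-per-hole clauses: 27 holes * C(28,2) = 27 * 378 = 10206.
Total clauses = 28 + 10206 = 10234.

10234


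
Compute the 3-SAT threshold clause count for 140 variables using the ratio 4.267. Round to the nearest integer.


The 3-SAT phase transition occurs at approximately 4.267 clauses per variable.
m = 4.267 * 140 = 597.38.
Rounded to nearest integer: 597.

597


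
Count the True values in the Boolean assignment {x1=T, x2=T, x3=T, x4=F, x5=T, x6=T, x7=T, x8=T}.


The weight is the number of variables assigned True.
True variables: x1, x2, x3, x5, x6, x7, x8.
Weight = 7.

7


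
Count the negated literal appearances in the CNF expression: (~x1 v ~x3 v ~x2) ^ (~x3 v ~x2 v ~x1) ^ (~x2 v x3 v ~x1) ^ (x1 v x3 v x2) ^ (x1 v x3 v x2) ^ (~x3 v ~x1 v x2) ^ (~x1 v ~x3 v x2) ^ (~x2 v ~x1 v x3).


Scan each clause for negated literals.
Clause 1: 3 negative; Clause 2: 3 negative; Clause 3: 2 negative; Clause 4: 0 negative; Clause 5: 0 negative; Clause 6: 2 negative; Clause 7: 2 negative; Clause 8: 2 negative.
Total negative literal occurrences = 14.

14


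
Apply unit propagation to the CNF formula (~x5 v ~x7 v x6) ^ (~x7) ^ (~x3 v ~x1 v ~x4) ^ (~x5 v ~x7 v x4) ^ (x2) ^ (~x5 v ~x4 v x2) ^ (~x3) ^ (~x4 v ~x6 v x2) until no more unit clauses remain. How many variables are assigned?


Unit propagation repeatedly assigns the literal in any unit clause, then simplifies.
Assignments in order: x7 = F, x2 = T, x3 = F.
No further unit clauses remain.
Total variables assigned = 3.

3


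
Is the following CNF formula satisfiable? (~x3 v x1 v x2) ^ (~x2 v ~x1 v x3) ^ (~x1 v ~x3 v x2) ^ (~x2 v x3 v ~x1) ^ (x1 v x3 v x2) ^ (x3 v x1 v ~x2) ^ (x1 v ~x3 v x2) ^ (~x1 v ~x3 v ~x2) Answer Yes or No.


Check all 8 possible truth assignments.
Number of satisfying assignments found: 2.
The formula is satisfiable.

Yes


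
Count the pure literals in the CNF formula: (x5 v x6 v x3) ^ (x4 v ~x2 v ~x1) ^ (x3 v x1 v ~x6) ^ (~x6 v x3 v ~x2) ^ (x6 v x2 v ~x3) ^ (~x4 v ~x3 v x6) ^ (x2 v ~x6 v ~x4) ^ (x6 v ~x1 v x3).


A pure literal appears in only one polarity across all clauses.
Pure literals: x5 (positive only).
Count = 1.

1


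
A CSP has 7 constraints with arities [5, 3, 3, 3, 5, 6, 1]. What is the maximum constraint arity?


The arities are: 5, 3, 3, 3, 5, 6, 1.
Scan for the maximum value.
Maximum arity = 6.

6


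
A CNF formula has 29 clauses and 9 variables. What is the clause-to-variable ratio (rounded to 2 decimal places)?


Clause-to-variable ratio = clauses / variables.
29 / 9 = 3.22.

3.22


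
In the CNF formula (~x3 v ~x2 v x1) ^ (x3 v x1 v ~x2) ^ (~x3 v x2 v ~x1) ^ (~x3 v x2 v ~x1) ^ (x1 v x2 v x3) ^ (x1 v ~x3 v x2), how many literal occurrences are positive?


Scan each clause for unnegated literals.
Clause 1: 1 positive; Clause 2: 2 positive; Clause 3: 1 positive; Clause 4: 1 positive; Clause 5: 3 positive; Clause 6: 2 positive.
Total positive literal occurrences = 10.

10


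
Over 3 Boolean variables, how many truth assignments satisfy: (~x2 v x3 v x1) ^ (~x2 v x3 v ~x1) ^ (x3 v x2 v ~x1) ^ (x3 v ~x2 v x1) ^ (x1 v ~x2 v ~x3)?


Enumerate all 8 truth assignments over 3 variables.
Test each against every clause.
Satisfying assignments found: 4.

4


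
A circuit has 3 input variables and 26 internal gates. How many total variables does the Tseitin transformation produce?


The Tseitin transformation introduces one auxiliary variable per gate.
Total variables = inputs + gates = 3 + 26 = 29.

29


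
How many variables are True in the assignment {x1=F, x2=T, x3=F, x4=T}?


The weight is the number of variables assigned True.
True variables: x2, x4.
Weight = 2.

2


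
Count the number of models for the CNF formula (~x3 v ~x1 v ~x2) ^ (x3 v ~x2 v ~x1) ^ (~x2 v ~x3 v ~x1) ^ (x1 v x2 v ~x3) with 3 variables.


Enumerate all 8 truth assignments over 3 variables.
Test each against every clause.
Satisfying assignments found: 5.

5


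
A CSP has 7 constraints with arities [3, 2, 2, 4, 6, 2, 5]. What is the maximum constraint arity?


The arities are: 3, 2, 2, 4, 6, 2, 5.
Scan for the maximum value.
Maximum arity = 6.

6


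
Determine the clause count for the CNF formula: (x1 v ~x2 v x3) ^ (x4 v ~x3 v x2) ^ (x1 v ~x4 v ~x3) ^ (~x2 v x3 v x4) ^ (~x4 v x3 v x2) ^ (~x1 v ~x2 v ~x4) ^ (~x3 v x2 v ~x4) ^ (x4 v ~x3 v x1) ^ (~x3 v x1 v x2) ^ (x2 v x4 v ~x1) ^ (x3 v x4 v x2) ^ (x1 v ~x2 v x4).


Each group enclosed in parentheses joined by ^ is one clause.
Counting the conjuncts: 12 clauses.

12


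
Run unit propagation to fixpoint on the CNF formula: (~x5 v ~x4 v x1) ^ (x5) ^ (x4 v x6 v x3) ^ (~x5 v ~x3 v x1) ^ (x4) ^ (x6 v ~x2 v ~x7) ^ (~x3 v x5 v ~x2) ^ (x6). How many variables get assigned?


Unit propagation repeatedly assigns the literal in any unit clause, then simplifies.
Assignments in order: x5 = T, x4 = T, x1 = T, x6 = T.
No further unit clauses remain.
Total variables assigned = 4.

4


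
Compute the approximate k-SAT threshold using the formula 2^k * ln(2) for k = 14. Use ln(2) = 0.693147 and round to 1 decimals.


Using the asymptotic formula: threshold ~ 2^k * ln(2).
2^14 = 16384.
16384 * 0.693147 = 11356.5.

11356.5


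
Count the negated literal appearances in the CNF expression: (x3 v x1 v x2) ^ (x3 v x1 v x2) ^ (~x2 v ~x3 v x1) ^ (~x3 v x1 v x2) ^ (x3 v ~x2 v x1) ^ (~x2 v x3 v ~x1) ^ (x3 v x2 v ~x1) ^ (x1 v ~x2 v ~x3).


Scan each clause for negated literals.
Clause 1: 0 negative; Clause 2: 0 negative; Clause 3: 2 negative; Clause 4: 1 negative; Clause 5: 1 negative; Clause 6: 2 negative; Clause 7: 1 negative; Clause 8: 2 negative.
Total negative literal occurrences = 9.

9


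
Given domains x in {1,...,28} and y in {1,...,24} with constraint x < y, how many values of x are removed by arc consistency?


For the constraint x < y, x needs a supporting value in y's domain.
x can be at most 23 (one less than y's maximum).
Valid x values from domain: 23 out of 28.
Pruned = 28 - 23 = 5.

5


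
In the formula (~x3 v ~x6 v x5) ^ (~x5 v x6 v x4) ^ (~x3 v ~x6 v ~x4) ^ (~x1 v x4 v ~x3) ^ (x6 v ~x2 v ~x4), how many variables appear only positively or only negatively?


A pure literal appears in only one polarity across all clauses.
Pure literals: x1 (negative only), x2 (negative only), x3 (negative only).
Count = 3.

3


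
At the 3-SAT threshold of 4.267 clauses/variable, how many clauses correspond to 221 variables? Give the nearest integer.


The 3-SAT phase transition occurs at approximately 4.267 clauses per variable.
m = 4.267 * 221 = 943.007.
Rounded to nearest integer: 943.

943


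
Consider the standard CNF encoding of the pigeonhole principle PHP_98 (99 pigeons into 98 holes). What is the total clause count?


The PHP encoding has two parts:
1) At-least-one-hole clauses: 99 (one per pigeon, each with 98 literals).
2) At-most-one-pigeon-per-hole clauses: 98 holes * C(99,2) = 98 * 4851 = 475398.
Total clauses = 99 + 475398 = 475497.

475497


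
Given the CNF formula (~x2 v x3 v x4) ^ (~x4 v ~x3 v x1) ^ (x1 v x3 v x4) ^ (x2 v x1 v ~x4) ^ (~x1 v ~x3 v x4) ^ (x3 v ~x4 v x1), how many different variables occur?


Identify each distinct variable in the formula.
Variables found: x1, x2, x3, x4.
Total distinct variables = 4.

4


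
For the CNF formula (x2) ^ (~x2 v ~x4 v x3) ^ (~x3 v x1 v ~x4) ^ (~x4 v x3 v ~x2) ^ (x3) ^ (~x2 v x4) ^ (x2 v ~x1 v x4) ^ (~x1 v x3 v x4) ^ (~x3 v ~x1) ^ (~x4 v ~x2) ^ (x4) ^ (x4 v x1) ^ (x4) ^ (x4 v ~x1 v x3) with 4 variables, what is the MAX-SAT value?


Enumerate all 16 truth assignments.
For each, count how many of the 14 clauses are satisfied.
The formula is not fully satisfiable, so the maximum is below 14.
Maximum simultaneously satisfiable clauses = 12.

12


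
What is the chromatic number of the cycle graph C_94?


A cycle on an even number of vertices is bipartite: alternate two colors around the cycle.
Since 94 is even, two colors suffice, and at least two are needed because the graph has edges.
Chromatic number = 2.

2


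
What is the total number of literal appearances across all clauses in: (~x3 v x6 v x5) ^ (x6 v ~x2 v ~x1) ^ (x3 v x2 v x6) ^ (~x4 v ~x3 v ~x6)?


Clause lengths: 3, 3, 3, 3.
Sum = 3 + 3 + 3 + 3 = 12.

12


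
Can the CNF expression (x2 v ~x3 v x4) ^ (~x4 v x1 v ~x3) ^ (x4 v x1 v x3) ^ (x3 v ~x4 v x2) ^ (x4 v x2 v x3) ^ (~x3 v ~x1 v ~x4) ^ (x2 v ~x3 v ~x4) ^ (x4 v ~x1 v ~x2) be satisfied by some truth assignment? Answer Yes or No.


Check all 16 possible truth assignments.
Number of satisfying assignments found: 3.
The formula is satisfiable.

Yes


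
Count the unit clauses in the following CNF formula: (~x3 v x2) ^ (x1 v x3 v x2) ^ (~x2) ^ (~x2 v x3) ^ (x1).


A unit clause contains exactly one literal.
Unit clauses found: (~x2), (x1).
Count = 2.

2


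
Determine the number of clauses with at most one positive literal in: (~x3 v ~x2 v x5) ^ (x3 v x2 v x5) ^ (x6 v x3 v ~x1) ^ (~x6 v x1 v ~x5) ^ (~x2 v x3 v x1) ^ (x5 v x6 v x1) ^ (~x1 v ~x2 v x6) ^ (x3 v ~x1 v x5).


A Horn clause has at most one positive literal.
Clause 1: 1 positive lit(s) -> Horn
Clause 2: 3 positive lit(s) -> not Horn
Clause 3: 2 positive lit(s) -> not Horn
Clause 4: 1 positive lit(s) -> Horn
Clause 5: 2 positive lit(s) -> not Horn
Clause 6: 3 positive lit(s) -> not Horn
Clause 7: 1 positive lit(s) -> Horn
Clause 8: 2 positive lit(s) -> not Horn
Total Horn clauses = 3.

3


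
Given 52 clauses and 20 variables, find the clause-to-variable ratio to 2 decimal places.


Clause-to-variable ratio = clauses / variables.
52 / 20 = 2.6.

2.6


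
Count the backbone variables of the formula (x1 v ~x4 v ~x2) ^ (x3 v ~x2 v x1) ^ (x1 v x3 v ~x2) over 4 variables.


Find all satisfying assignments: 13 model(s).
Check which variables have the same value in every model.
No variable is fixed across all models.
Backbone size = 0.

0


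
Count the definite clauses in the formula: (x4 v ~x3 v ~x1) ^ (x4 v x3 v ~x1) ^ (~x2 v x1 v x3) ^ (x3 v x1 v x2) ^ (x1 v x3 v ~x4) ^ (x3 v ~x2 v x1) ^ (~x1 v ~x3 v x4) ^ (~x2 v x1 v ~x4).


A definite clause has exactly one positive literal.
Clause 1: 1 positive -> definite
Clause 2: 2 positive -> not definite
Clause 3: 2 positive -> not definite
Clause 4: 3 positive -> not definite
Clause 5: 2 positive -> not definite
Clause 6: 2 positive -> not definite
Clause 7: 1 positive -> definite
Clause 8: 1 positive -> definite
Definite clause count = 3.

3


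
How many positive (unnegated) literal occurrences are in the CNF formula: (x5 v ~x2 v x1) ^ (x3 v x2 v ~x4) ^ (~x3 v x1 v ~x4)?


Scan each clause for unnegated literals.
Clause 1: 2 positive; Clause 2: 2 positive; Clause 3: 1 positive.
Total positive literal occurrences = 5.

5


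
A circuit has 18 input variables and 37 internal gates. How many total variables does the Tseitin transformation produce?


The Tseitin transformation introduces one auxiliary variable per gate.
Total variables = inputs + gates = 18 + 37 = 55.

55


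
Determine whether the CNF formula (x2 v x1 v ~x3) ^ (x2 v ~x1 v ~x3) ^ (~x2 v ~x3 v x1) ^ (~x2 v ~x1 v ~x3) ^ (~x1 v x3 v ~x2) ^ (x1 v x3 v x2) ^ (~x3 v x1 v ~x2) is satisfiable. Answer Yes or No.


Check all 8 possible truth assignments.
Number of satisfying assignments found: 2.
The formula is satisfiable.

Yes


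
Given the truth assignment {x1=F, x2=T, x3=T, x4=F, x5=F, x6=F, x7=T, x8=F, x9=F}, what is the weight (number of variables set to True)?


The weight is the number of variables assigned True.
True variables: x2, x3, x7.
Weight = 3.

3


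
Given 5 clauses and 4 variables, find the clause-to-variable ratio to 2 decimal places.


Clause-to-variable ratio = clauses / variables.
5 / 4 = 1.25.

1.25


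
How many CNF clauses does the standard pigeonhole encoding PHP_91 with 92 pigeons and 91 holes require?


The PHP encoding has two parts:
1) At-least-one-hole clauses: 92 (one per pigeon, each with 91 literals).
2) At-most-one-pigeon-per-hole clauses: 91 holes * C(92,2) = 91 * 4186 = 380926.
Total clauses = 92 + 380926 = 381018.

381018


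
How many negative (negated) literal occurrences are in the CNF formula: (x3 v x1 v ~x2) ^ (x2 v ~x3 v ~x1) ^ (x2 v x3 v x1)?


Scan each clause for negated literals.
Clause 1: 1 negative; Clause 2: 2 negative; Clause 3: 0 negative.
Total negative literal occurrences = 3.

3


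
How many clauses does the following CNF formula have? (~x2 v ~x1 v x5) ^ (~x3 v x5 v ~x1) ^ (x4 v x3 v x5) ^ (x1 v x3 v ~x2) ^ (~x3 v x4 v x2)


Each group enclosed in parentheses joined by ^ is one clause.
Counting the conjuncts: 5 clauses.

5


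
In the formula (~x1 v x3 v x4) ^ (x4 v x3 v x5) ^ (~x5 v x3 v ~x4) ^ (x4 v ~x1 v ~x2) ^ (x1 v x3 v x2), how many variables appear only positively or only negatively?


A pure literal appears in only one polarity across all clauses.
Pure literals: x3 (positive only).
Count = 1.

1


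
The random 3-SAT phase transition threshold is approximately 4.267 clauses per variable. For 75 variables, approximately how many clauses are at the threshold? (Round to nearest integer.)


The 3-SAT phase transition occurs at approximately 4.267 clauses per variable.
m = 4.267 * 75 = 320.025.
Rounded to nearest integer: 320.

320


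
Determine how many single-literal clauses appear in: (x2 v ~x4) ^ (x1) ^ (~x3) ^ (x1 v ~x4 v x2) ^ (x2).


A unit clause contains exactly one literal.
Unit clauses found: (x1), (~x3), (x2).
Count = 3.

3


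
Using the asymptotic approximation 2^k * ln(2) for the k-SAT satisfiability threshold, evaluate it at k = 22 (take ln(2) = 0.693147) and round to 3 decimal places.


Using the asymptotic formula: threshold ~ 2^k * ln(2).
2^22 = 4194304.
4194304 * 0.693147 = 2907269.235.

2907269.235


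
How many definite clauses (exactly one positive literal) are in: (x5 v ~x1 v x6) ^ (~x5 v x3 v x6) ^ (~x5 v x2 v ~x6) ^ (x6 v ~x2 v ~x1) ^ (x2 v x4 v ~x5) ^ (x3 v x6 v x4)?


A definite clause has exactly one positive literal.
Clause 1: 2 positive -> not definite
Clause 2: 2 positive -> not definite
Clause 3: 1 positive -> definite
Clause 4: 1 positive -> definite
Clause 5: 2 positive -> not definite
Clause 6: 3 positive -> not definite
Definite clause count = 2.

2


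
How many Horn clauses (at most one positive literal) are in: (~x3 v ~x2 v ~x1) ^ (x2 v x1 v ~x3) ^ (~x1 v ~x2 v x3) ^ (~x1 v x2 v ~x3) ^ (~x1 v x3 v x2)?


A Horn clause has at most one positive literal.
Clause 1: 0 positive lit(s) -> Horn
Clause 2: 2 positive lit(s) -> not Horn
Clause 3: 1 positive lit(s) -> Horn
Clause 4: 1 positive lit(s) -> Horn
Clause 5: 2 positive lit(s) -> not Horn
Total Horn clauses = 3.

3


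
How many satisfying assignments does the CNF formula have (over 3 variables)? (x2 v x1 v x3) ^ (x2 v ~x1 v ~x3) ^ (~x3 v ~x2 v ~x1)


Enumerate all 8 truth assignments over 3 variables.
Test each against every clause.
Satisfying assignments found: 5.

5


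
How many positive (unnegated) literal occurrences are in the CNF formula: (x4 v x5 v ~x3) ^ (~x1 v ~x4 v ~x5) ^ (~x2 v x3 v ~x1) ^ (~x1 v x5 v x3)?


Scan each clause for unnegated literals.
Clause 1: 2 positive; Clause 2: 0 positive; Clause 3: 1 positive; Clause 4: 2 positive.
Total positive literal occurrences = 5.

5


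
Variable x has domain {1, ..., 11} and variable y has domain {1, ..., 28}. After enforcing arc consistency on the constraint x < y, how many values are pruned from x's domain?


For the constraint x < y, x needs a supporting value in y's domain.
x can be at most 27 (one less than y's maximum).
Valid x values from domain: 11 out of 11.
Pruned = 11 - 11 = 0.

0


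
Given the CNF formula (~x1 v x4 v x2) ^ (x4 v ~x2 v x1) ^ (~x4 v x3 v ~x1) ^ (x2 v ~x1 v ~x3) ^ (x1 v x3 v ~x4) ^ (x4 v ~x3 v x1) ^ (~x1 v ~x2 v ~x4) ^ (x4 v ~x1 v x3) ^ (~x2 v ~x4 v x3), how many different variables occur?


Identify each distinct variable in the formula.
Variables found: x1, x2, x3, x4.
Total distinct variables = 4.

4


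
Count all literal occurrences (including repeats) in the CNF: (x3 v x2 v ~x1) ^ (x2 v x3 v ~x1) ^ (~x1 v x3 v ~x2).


Clause lengths: 3, 3, 3.
Sum = 3 + 3 + 3 = 9.

9


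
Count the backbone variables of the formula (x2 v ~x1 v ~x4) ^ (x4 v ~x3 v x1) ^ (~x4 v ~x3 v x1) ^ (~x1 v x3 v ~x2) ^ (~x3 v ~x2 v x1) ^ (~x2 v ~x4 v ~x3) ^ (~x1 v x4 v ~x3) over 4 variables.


Find all satisfying assignments: 5 model(s).
Check which variables have the same value in every model.
Fixed variables: x3=F.
Backbone size = 1.

1


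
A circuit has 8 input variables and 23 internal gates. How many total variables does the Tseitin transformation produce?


The Tseitin transformation introduces one auxiliary variable per gate.
Total variables = inputs + gates = 8 + 23 = 31.

31


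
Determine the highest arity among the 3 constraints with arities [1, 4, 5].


The arities are: 1, 4, 5.
Scan for the maximum value.
Maximum arity = 5.

5


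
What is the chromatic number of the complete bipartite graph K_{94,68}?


K_{94,68} is bipartite by definition: the two parts are independent sets, with every edge crossing between them.
Color all vertices in one part with color 1 and all vertices in the other part with color 2.
Since the graph has at least one edge, one color does not suffice.
Chromatic number = 2.

2


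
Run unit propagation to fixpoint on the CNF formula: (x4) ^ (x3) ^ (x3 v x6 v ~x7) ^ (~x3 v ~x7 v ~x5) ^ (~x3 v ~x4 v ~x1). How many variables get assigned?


Unit propagation repeatedly assigns the literal in any unit clause, then simplifies.
Assignments in order: x4 = T, x3 = T, x1 = F.
No further unit clauses remain.
Total variables assigned = 3.

3


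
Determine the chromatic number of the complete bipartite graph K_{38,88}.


K_{38,88} is bipartite by definition: the two parts are independent sets, with every edge crossing between them.
Color all vertices in one part with color 1 and all vertices in the other part with color 2.
Since the graph has at least one edge, one color does not suffice.
Chromatic number = 2.

2


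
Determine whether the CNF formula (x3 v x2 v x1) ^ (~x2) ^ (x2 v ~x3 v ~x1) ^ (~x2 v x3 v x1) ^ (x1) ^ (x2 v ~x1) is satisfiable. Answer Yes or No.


Check all 8 possible truth assignments.
Number of satisfying assignments found: 0.
The formula is unsatisfiable.

No


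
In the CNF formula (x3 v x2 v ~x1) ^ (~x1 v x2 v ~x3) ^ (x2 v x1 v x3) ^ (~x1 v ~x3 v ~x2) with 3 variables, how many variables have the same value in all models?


Find all satisfying assignments: 4 model(s).
Check which variables have the same value in every model.
No variable is fixed across all models.
Backbone size = 0.

0


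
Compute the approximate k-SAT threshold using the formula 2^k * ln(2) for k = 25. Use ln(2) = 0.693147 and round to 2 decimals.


Using the asymptotic formula: threshold ~ 2^k * ln(2).
2^25 = 33554432.
33554432 * 0.693147 = 23258153.88.

23258153.88


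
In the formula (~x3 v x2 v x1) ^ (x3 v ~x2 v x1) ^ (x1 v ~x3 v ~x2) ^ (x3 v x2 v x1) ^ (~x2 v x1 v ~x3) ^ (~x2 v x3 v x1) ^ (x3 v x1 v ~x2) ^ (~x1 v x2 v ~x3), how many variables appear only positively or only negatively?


A pure literal appears in only one polarity across all clauses.
No pure literals found.
Count = 0.

0


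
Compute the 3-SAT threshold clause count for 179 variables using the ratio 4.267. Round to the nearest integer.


The 3-SAT phase transition occurs at approximately 4.267 clauses per variable.
m = 4.267 * 179 = 763.793.
Rounded to nearest integer: 764.

764


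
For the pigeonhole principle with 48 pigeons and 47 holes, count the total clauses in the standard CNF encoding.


The PHP encoding has two parts:
1) At-least-one-hole clauses: 48 (one per pigeon, each with 47 literals).
2) At-most-one-pigeon-per-hole clauses: 47 holes * C(48,2) = 47 * 1128 = 53016.
Total clauses = 48 + 53016 = 53064.

53064


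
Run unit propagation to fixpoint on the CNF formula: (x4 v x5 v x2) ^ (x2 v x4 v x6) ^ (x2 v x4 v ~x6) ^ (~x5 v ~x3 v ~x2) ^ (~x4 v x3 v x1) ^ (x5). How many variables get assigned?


Unit propagation repeatedly assigns the literal in any unit clause, then simplifies.
Assignments in order: x5 = T.
No further unit clauses remain.
Total variables assigned = 1.

1


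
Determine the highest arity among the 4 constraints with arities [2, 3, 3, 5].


The arities are: 2, 3, 3, 5.
Scan for the maximum value.
Maximum arity = 5.

5


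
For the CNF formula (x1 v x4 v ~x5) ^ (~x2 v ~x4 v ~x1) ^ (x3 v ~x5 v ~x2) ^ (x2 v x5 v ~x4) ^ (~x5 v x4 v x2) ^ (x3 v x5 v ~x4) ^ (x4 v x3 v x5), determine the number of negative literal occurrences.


Scan each clause for negated literals.
Clause 1: 1 negative; Clause 2: 3 negative; Clause 3: 2 negative; Clause 4: 1 negative; Clause 5: 1 negative; Clause 6: 1 negative; Clause 7: 0 negative.
Total negative literal occurrences = 9.

9


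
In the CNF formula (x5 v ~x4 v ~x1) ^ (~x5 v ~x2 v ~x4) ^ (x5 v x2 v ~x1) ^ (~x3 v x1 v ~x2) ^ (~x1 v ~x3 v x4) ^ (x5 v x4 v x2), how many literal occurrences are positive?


Scan each clause for unnegated literals.
Clause 1: 1 positive; Clause 2: 0 positive; Clause 3: 2 positive; Clause 4: 1 positive; Clause 5: 1 positive; Clause 6: 3 positive.
Total positive literal occurrences = 8.

8


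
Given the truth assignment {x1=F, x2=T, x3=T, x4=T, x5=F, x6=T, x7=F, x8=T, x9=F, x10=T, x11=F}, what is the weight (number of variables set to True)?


The weight is the number of variables assigned True.
True variables: x2, x3, x4, x6, x8, x10.
Weight = 6.

6


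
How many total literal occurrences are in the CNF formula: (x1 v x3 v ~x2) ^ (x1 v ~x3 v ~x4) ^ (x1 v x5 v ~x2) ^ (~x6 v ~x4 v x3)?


Clause lengths: 3, 3, 3, 3.
Sum = 3 + 3 + 3 + 3 = 12.

12


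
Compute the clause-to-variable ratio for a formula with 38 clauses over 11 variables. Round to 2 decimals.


Clause-to-variable ratio = clauses / variables.
38 / 11 = 3.45.

3.45


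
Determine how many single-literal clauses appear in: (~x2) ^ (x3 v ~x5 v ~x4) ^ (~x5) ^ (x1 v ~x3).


A unit clause contains exactly one literal.
Unit clauses found: (~x2), (~x5).
Count = 2.

2


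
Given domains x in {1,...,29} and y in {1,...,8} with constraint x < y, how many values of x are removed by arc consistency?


For the constraint x < y, x needs a supporting value in y's domain.
x can be at most 7 (one less than y's maximum).
Valid x values from domain: 7 out of 29.
Pruned = 29 - 7 = 22.

22


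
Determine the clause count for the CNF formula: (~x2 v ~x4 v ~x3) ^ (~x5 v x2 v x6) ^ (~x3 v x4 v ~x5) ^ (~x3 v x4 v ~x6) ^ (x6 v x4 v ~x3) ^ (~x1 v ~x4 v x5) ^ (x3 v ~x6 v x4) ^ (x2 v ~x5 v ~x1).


Each group enclosed in parentheses joined by ^ is one clause.
Counting the conjuncts: 8 clauses.

8


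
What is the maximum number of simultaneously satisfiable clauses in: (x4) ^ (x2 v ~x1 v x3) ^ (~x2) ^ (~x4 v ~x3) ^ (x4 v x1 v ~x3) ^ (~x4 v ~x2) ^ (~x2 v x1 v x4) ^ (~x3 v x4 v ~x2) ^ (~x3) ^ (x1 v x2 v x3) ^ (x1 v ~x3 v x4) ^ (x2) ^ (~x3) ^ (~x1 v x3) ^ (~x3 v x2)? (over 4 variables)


Enumerate all 16 truth assignments.
For each, count how many of the 15 clauses are satisfied.
The formula is not fully satisfiable, so the maximum is below 15.
Maximum simultaneously satisfiable clauses = 13.

13


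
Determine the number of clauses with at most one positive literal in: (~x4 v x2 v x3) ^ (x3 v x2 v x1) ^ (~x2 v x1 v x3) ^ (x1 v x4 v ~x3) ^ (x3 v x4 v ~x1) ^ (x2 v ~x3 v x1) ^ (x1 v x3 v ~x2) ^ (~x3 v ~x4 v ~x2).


A Horn clause has at most one positive literal.
Clause 1: 2 positive lit(s) -> not Horn
Clause 2: 3 positive lit(s) -> not Horn
Clause 3: 2 positive lit(s) -> not Horn
Clause 4: 2 positive lit(s) -> not Horn
Clause 5: 2 positive lit(s) -> not Horn
Clause 6: 2 positive lit(s) -> not Horn
Clause 7: 2 positive lit(s) -> not Horn
Clause 8: 0 positive lit(s) -> Horn
Total Horn clauses = 1.

1


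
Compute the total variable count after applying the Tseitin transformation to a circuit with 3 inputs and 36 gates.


The Tseitin transformation introduces one auxiliary variable per gate.
Total variables = inputs + gates = 3 + 36 = 39.

39


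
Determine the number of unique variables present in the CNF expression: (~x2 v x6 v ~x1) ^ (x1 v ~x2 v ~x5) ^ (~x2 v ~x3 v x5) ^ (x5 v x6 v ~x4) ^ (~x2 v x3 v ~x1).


Identify each distinct variable in the formula.
Variables found: x1, x2, x3, x4, x5, x6.
Total distinct variables = 6.

6


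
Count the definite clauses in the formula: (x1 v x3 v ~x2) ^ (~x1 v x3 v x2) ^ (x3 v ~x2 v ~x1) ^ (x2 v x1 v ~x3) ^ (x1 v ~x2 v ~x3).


A definite clause has exactly one positive literal.
Clause 1: 2 positive -> not definite
Clause 2: 2 positive -> not definite
Clause 3: 1 positive -> definite
Clause 4: 2 positive -> not definite
Clause 5: 1 positive -> definite
Definite clause count = 2.

2


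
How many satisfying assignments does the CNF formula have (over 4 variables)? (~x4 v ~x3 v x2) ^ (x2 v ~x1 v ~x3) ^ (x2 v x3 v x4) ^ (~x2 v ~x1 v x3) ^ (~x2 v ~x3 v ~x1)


Enumerate all 16 truth assignments over 4 variables.
Test each against every clause.
Satisfying assignments found: 7.

7


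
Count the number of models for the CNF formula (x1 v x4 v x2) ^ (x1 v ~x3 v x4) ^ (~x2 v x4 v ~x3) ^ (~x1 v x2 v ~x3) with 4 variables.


Enumerate all 16 truth assignments over 4 variables.
Test each against every clause.
Satisfying assignments found: 10.

10


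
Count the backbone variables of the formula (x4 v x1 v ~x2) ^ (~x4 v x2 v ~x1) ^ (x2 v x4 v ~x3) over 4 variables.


Find all satisfying assignments: 10 model(s).
Check which variables have the same value in every model.
No variable is fixed across all models.
Backbone size = 0.

0


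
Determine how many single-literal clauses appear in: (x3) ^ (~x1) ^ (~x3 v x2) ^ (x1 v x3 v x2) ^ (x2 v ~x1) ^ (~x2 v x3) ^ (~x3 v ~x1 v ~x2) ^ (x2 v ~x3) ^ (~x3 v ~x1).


A unit clause contains exactly one literal.
Unit clauses found: (x3), (~x1).
Count = 2.

2


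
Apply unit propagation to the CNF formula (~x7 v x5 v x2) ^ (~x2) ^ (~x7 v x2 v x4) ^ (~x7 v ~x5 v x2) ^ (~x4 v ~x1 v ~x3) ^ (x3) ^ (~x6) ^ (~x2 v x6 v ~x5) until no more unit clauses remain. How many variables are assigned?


Unit propagation repeatedly assigns the literal in any unit clause, then simplifies.
Assignments in order: x2 = F, x3 = T, x6 = F.
No further unit clauses remain.
Total variables assigned = 3.

3


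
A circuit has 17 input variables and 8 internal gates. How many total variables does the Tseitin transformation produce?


The Tseitin transformation introduces one auxiliary variable per gate.
Total variables = inputs + gates = 17 + 8 = 25.

25


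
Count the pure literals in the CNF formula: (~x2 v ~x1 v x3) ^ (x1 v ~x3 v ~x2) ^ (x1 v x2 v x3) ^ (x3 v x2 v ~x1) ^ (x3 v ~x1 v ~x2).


A pure literal appears in only one polarity across all clauses.
No pure literals found.
Count = 0.

0


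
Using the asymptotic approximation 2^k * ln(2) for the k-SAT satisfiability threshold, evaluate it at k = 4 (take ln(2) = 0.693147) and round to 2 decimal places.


Using the asymptotic formula: threshold ~ 2^k * ln(2).
2^4 = 16.
16 * 0.693147 = 11.09.

11.09


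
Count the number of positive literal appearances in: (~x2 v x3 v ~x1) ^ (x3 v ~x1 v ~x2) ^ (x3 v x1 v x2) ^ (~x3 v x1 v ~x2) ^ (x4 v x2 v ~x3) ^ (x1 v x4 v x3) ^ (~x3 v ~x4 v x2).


Scan each clause for unnegated literals.
Clause 1: 1 positive; Clause 2: 1 positive; Clause 3: 3 positive; Clause 4: 1 positive; Clause 5: 2 positive; Clause 6: 3 positive; Clause 7: 1 positive.
Total positive literal occurrences = 12.

12


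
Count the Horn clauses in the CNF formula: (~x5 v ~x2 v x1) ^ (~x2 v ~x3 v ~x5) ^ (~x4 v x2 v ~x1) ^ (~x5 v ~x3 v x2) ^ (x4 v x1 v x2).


A Horn clause has at most one positive literal.
Clause 1: 1 positive lit(s) -> Horn
Clause 2: 0 positive lit(s) -> Horn
Clause 3: 1 positive lit(s) -> Horn
Clause 4: 1 positive lit(s) -> Horn
Clause 5: 3 positive lit(s) -> not Horn
Total Horn clauses = 4.

4


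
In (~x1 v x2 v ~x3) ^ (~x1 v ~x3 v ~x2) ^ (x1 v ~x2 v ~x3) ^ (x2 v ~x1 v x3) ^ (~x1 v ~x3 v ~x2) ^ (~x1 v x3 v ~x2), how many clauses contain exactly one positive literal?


A definite clause has exactly one positive literal.
Clause 1: 1 positive -> definite
Clause 2: 0 positive -> not definite
Clause 3: 1 positive -> definite
Clause 4: 2 positive -> not definite
Clause 5: 0 positive -> not definite
Clause 6: 1 positive -> definite
Definite clause count = 3.

3


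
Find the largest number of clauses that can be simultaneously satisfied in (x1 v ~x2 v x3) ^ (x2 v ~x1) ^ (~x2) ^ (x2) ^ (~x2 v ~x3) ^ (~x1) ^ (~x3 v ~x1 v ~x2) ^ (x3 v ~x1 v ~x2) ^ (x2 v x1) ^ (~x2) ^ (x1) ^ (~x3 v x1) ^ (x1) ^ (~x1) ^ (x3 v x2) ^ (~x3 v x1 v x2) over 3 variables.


Enumerate all 8 truth assignments.
For each, count how many of the 16 clauses are satisfied.
The formula is not fully satisfiable, so the maximum is below 16.
Maximum simultaneously satisfiable clauses = 12.

12


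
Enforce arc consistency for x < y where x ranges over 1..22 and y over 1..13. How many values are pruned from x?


For the constraint x < y, x needs a supporting value in y's domain.
x can be at most 12 (one less than y's maximum).
Valid x values from domain: 12 out of 22.
Pruned = 22 - 12 = 10.

10


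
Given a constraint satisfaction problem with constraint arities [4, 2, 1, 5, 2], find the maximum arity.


The arities are: 4, 2, 1, 5, 2.
Scan for the maximum value.
Maximum arity = 5.

5


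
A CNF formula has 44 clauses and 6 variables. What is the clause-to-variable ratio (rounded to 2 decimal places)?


Clause-to-variable ratio = clauses / variables.
44 / 6 = 7.33.

7.33


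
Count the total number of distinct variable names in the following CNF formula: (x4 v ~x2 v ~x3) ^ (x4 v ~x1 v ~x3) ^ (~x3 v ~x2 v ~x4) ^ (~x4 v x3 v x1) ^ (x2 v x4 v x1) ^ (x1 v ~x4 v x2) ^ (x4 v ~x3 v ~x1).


Identify each distinct variable in the formula.
Variables found: x1, x2, x3, x4.
Total distinct variables = 4.

4


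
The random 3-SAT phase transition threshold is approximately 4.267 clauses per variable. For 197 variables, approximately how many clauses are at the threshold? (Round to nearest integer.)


The 3-SAT phase transition occurs at approximately 4.267 clauses per variable.
m = 4.267 * 197 = 840.599.
Rounded to nearest integer: 841.

841


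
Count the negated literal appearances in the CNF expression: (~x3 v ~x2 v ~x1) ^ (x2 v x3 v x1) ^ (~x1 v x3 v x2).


Scan each clause for negated literals.
Clause 1: 3 negative; Clause 2: 0 negative; Clause 3: 1 negative.
Total negative literal occurrences = 4.

4


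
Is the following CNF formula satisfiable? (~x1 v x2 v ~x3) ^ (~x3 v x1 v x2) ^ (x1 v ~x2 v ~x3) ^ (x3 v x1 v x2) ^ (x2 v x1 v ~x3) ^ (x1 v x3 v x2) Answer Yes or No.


Check all 8 possible truth assignments.
Number of satisfying assignments found: 4.
The formula is satisfiable.

Yes


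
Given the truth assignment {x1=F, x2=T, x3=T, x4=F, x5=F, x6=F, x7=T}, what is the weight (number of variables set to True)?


The weight is the number of variables assigned True.
True variables: x2, x3, x7.
Weight = 3.

3


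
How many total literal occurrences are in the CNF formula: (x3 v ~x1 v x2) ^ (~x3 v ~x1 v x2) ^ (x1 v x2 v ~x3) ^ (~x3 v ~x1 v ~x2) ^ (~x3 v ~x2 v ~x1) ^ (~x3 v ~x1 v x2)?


Clause lengths: 3, 3, 3, 3, 3, 3.
Sum = 3 + 3 + 3 + 3 + 3 + 3 = 18.

18


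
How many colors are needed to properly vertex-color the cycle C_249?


An odd cycle cannot be 2-colored: alternating two colors around the cycle returns to the start with a conflict.
Since 249 is odd, three colors are required (and three suffice).
Chromatic number = 3.

3


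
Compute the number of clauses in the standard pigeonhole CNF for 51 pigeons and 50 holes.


The PHP encoding has two parts:
1) At-least-one-hole clauses: 51 (one per pigeon, each with 50 literals).
2) At-most-one-pigeon-per-hole clauses: 50 holes * C(51,2) = 50 * 1275 = 63750.
Total clauses = 51 + 63750 = 63801.

63801


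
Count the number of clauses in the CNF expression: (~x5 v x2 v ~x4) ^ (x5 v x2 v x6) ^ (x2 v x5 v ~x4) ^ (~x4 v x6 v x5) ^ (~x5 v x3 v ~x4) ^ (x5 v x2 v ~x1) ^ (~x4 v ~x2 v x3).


Each group enclosed in parentheses joined by ^ is one clause.
Counting the conjuncts: 7 clauses.

7


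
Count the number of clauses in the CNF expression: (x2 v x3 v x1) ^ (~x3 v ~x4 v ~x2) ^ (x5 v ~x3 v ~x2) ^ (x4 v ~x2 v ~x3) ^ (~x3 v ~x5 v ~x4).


Each group enclosed in parentheses joined by ^ is one clause.
Counting the conjuncts: 5 clauses.

5


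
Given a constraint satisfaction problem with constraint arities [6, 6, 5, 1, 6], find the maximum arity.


The arities are: 6, 6, 5, 1, 6.
Scan for the maximum value.
Maximum arity = 6.

6


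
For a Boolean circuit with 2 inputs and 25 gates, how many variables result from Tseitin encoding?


The Tseitin transformation introduces one auxiliary variable per gate.
Total variables = inputs + gates = 2 + 25 = 27.

27


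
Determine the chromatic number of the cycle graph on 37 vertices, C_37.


An odd cycle cannot be 2-colored: alternating two colors around the cycle returns to the start with a conflict.
Since 37 is odd, three colors are required (and three suffice).
Chromatic number = 3.

3


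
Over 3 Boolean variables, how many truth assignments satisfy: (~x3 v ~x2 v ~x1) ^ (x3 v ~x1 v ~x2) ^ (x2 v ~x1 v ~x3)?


Enumerate all 8 truth assignments over 3 variables.
Test each against every clause.
Satisfying assignments found: 5.

5


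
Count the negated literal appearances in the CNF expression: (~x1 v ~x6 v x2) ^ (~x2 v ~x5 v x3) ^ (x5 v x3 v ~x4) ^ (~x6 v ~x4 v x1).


Scan each clause for negated literals.
Clause 1: 2 negative; Clause 2: 2 negative; Clause 3: 1 negative; Clause 4: 2 negative.
Total negative literal occurrences = 7.

7


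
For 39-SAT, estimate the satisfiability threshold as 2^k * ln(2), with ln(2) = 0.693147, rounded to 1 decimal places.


Using the asymptotic formula: threshold ~ 2^k * ln(2).
2^39 = 549755813888.
549755813888 * 0.693147 = 381061593129.0.

381061593129.0


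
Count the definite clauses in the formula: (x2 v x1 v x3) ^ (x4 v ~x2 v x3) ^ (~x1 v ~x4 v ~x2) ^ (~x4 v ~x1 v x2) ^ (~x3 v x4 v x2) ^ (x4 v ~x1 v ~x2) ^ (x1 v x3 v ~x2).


A definite clause has exactly one positive literal.
Clause 1: 3 positive -> not definite
Clause 2: 2 positive -> not definite
Clause 3: 0 positive -> not definite
Clause 4: 1 positive -> definite
Clause 5: 2 positive -> not definite
Clause 6: 1 positive -> definite
Clause 7: 2 positive -> not definite
Definite clause count = 2.

2


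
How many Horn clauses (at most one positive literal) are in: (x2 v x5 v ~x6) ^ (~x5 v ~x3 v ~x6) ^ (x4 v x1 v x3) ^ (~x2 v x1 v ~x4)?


A Horn clause has at most one positive literal.
Clause 1: 2 positive lit(s) -> not Horn
Clause 2: 0 positive lit(s) -> Horn
Clause 3: 3 positive lit(s) -> not Horn
Clause 4: 1 positive lit(s) -> Horn
Total Horn clauses = 2.

2


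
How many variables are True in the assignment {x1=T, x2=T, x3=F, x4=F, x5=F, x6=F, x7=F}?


The weight is the number of variables assigned True.
True variables: x1, x2.
Weight = 2.

2


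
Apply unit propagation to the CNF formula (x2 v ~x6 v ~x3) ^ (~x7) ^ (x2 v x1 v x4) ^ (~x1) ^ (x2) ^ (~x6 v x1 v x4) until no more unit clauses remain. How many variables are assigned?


Unit propagation repeatedly assigns the literal in any unit clause, then simplifies.
Assignments in order: x7 = F, x1 = F, x2 = T.
No further unit clauses remain.
Total variables assigned = 3.

3


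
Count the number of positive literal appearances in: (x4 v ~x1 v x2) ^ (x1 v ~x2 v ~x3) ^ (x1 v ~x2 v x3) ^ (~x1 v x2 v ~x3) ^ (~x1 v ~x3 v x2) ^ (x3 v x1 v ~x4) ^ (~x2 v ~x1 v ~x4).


Scan each clause for unnegated literals.
Clause 1: 2 positive; Clause 2: 1 positive; Clause 3: 2 positive; Clause 4: 1 positive; Clause 5: 1 positive; Clause 6: 2 positive; Clause 7: 0 positive.
Total positive literal occurrences = 9.

9


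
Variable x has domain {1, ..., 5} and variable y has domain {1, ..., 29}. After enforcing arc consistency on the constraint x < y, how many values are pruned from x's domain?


For the constraint x < y, x needs a supporting value in y's domain.
x can be at most 28 (one less than y's maximum).
Valid x values from domain: 5 out of 5.
Pruned = 5 - 5 = 0.

0


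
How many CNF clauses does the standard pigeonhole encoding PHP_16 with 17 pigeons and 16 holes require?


The PHP encoding has two parts:
1) At-least-one-hole clauses: 17 (one per pigeon, each with 16 literals).
2) At-most-one-pigeon-per-hole clauses: 16 holes * C(17,2) = 16 * 136 = 2176.
Total clauses = 17 + 2176 = 2193.

2193


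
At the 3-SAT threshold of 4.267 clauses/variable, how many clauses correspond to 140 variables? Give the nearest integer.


The 3-SAT phase transition occurs at approximately 4.267 clauses per variable.
m = 4.267 * 140 = 597.38.
Rounded to nearest integer: 597.

597


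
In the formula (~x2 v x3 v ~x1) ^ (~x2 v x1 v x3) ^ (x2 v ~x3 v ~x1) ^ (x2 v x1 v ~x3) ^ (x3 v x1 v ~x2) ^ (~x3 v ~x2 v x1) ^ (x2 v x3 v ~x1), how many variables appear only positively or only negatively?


A pure literal appears in only one polarity across all clauses.
No pure literals found.
Count = 0.

0


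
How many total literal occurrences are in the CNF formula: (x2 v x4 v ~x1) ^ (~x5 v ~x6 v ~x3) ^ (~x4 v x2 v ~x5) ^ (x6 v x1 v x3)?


Clause lengths: 3, 3, 3, 3.
Sum = 3 + 3 + 3 + 3 = 12.

12


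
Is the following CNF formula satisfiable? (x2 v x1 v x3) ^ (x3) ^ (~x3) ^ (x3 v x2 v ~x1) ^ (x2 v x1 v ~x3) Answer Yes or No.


Check all 8 possible truth assignments.
Number of satisfying assignments found: 0.
The formula is unsatisfiable.

No


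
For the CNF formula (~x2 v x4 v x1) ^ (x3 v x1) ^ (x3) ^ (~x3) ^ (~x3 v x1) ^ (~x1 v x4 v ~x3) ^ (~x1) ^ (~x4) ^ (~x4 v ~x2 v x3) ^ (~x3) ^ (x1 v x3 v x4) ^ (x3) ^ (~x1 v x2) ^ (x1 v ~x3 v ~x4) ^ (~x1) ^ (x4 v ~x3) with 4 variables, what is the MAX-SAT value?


Enumerate all 16 truth assignments.
For each, count how many of the 16 clauses are satisfied.
The formula is not fully satisfiable, so the maximum is below 16.
Maximum simultaneously satisfiable clauses = 12.

12


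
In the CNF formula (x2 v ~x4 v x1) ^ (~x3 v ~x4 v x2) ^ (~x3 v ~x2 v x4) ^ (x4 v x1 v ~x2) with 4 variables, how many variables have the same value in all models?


Find all satisfying assignments: 10 model(s).
Check which variables have the same value in every model.
No variable is fixed across all models.
Backbone size = 0.

0


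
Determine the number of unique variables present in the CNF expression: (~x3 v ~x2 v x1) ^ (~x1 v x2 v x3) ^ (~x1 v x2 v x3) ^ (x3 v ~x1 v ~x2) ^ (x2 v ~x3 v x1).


Identify each distinct variable in the formula.
Variables found: x1, x2, x3.
Total distinct variables = 3.

3


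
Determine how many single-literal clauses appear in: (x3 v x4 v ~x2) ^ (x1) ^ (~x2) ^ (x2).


A unit clause contains exactly one literal.
Unit clauses found: (x1), (~x2), (x2).
Count = 3.

3


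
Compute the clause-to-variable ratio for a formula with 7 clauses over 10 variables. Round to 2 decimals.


Clause-to-variable ratio = clauses / variables.
7 / 10 = 0.7.

0.7
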